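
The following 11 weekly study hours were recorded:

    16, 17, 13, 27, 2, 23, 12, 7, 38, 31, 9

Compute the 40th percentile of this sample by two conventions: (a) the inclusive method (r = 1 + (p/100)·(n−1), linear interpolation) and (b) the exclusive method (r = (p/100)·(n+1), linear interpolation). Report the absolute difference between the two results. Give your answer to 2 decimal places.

0.20

Sorted: 2, 7, 9, 12, 13, 16, 17, 23, 27, 31, 38.
n = 11.
(a) r = 5 → value at rank 5 = 13.
(b) r = 4.8; between ranks 4 (12) and 5 (13): 12.8.
|13 − 12.8| = 0.2.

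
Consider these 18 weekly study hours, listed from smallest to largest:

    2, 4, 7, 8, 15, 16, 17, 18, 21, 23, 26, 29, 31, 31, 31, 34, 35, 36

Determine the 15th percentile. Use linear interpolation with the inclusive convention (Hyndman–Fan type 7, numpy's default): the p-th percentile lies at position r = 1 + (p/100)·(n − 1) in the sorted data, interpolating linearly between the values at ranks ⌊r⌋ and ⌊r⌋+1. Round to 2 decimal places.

7.55

n = 18.
r = 1 + (15/100)·(18 − 1) = 1 + 2.55 = 3.55.
Rank 3 is 7 and rank 4 is 8.
Interpolate: 7 + 0.55·(8 − 7) = 7 + 0.55·1 = 7.55.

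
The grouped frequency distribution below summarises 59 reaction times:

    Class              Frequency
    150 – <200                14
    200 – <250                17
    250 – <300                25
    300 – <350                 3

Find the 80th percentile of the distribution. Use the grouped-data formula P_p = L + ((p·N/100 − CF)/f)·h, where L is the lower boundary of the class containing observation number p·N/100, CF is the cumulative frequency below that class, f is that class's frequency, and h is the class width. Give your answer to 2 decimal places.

N = 59; target position k = 80/100 · 59 = 47.2.
Cumulative frequencies: 14, 31, 56, 59.
Observation 47.2 falls in the class 250 – <300.
L = 250, CF = 31, f = 25, h = 50.
P80 = 250 + ((47.2 − 31)/25)·50 = 250 + 32.4 = 282.4.

282.40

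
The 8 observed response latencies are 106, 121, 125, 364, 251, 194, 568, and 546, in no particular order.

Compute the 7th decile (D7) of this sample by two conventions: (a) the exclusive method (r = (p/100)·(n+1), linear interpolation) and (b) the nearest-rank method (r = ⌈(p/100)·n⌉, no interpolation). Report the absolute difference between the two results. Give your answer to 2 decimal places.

Sorted: 106, 121, 125, 194, 251, 364, 546, 568.
n = 8.
(a) r = 6.3; between ranks 6 (364) and 7 (546): 418.6.
(b) the nearest-rank method: rank 6 → 364.
|418.6 − 364| = 54.6.

54.60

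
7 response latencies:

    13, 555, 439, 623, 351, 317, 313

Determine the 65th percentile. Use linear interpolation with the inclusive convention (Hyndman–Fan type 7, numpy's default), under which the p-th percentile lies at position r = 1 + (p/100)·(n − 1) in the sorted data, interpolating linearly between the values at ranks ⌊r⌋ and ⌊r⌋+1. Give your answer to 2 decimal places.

430.20

Sorted: 13, 313, 317, 351, 439, 555, 623.
n = 7.
r = 1 + (65/100)·(7 − 1) = 1 + 3.9 = 4.9.
Rank 4 is 351 and rank 5 is 439.
Interpolate: 351 + 0.9·(439 − 351) = 351 + 0.9·88 = 430.2.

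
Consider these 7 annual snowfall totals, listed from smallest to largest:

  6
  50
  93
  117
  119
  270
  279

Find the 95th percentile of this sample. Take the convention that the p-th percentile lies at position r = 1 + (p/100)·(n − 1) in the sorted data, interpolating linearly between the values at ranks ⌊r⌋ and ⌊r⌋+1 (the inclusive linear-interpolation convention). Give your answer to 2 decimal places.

n = 7.
r = 1 + (95/100)·(7 − 1) = 1 + 5.7 = 6.7.
Rank 6 is 270 and rank 7 is 279.
Interpolate: 270 + 0.7·(279 − 270) = 270 + 0.7·9 = 276.3.

276.30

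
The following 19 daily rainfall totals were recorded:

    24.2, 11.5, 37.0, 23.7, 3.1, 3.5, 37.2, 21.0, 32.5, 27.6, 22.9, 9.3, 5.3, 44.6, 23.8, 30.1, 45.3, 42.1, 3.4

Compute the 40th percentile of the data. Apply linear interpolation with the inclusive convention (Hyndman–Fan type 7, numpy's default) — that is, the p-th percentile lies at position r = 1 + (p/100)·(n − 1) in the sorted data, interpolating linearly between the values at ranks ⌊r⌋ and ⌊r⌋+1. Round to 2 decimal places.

23.06

Sorted: 3.1, 3.4, 3.5, 5.3, 9.3, 11.5, 21.0, 22.9, 23.7, 23.8, 24.2, 27.6, 30.1, 32.5, 37.0, 37.2, 42.1, 44.6, 45.3.
n = 19.
r = 1 + (40/100)·(19 − 1) = 1 + 7.2 = 8.2.
Rank 8 is 22.9 and rank 9 is 23.7.
Interpolate: 22.9 + 0.2·(23.7 − 22.9) = 22.9 + 0.2·0.8 = 23.06.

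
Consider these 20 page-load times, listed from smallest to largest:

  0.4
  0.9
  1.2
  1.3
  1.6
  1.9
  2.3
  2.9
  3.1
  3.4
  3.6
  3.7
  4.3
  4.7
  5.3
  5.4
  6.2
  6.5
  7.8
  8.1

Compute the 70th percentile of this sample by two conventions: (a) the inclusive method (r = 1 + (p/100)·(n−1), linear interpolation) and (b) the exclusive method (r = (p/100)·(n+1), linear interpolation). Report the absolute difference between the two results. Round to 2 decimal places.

0.24

n = 20.
(a) r = 14.3; between ranks 14 (4.7) and 15 (5.3): 4.88.
(b) r = 14.7; between ranks 14 (4.7) and 15 (5.3): 5.12.
|4.88 − 5.12| = 0.24.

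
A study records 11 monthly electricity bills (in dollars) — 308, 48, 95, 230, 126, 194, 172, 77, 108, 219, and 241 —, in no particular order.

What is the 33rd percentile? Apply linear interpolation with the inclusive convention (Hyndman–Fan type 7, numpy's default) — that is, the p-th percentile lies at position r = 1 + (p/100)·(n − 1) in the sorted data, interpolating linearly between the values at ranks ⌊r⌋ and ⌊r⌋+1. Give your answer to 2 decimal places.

Sorted: 48, 77, 95, 108, 126, 172, 194, 219, 230, 241, 308.
n = 11.
r = 1 + (33/100)·(11 − 1) = 1 + 3.3 = 4.3.
Rank 4 is 108 and rank 5 is 126.
Interpolate: 108 + 0.3·(126 − 108) = 108 + 0.3·18 = 113.4.

113.40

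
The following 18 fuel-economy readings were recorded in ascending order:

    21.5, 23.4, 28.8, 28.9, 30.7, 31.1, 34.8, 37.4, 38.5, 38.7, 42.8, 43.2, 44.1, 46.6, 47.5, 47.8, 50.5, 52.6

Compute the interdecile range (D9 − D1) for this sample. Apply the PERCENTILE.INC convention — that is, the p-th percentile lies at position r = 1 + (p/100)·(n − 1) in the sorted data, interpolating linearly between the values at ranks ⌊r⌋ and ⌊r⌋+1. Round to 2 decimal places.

21.43

n = 18.
P10: r = 2.7; ranks 2–3 are 23.4, 28.8; interpolating gives 27.18.
P90: r = 16.3; ranks 16–17 are 47.8, 50.5; interpolating gives 48.61.
Difference: 48.61 − 27.18 = 21.43.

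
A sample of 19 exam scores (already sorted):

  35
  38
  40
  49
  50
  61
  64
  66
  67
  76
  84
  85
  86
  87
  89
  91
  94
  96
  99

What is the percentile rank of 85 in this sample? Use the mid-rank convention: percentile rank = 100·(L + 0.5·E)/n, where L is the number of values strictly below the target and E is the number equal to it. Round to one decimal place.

Count below 85: L = 11; count equal: E = 1; n = 19.
Percentile rank = 100·(11 + 0.5·1)/19 = 100·11.5/19 = 60.53.

60.5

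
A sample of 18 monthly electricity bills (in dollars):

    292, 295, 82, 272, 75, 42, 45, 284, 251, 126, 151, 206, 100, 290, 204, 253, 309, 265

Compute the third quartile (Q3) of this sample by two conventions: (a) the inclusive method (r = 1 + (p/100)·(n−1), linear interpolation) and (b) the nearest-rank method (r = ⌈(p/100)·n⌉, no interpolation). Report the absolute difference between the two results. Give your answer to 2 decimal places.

3.00

Sorted: 42, 45, 75, 82, 100, 126, 151, 204, 206, 251, 253, 265, 272, 284, 290, 292, 295, 309.
n = 18.
(a) r = 13.75; between ranks 13 (272) and 14 (284): 281.
(b) the nearest-rank method: rank 14 → 284.
|281 − 284| = 3.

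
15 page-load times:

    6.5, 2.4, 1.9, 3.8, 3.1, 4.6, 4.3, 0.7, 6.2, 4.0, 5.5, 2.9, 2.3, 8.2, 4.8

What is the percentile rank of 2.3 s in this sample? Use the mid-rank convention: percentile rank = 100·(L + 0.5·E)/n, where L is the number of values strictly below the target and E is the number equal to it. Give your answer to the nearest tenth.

Sorted: 0.7, 1.9, 2.3, 2.4, 2.9, 3.1, 3.8, 4.0, 4.3, 4.6, 4.8, 5.5, 6.2, 6.5, 8.2.
Count below 2.3: L = 2; count equal: E = 1; n = 15.
Percentile rank = 100·(2 + 0.5·1)/15 = 100·2.5/15 = 16.67.

16.7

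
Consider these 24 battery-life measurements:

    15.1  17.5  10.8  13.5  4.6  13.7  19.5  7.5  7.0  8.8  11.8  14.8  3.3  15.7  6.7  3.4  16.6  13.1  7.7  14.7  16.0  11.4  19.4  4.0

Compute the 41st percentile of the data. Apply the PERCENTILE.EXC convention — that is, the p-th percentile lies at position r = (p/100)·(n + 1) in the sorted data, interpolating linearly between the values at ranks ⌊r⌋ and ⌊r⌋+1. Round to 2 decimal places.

10.95

Sorted: 3.3, 3.4, 4.0, 4.6, 6.7, 7.0, 7.5, 7.7, 8.8, 10.8, 11.4, 11.8, 13.1, 13.5, 13.7, 14.7, 14.8, 15.1, 15.7, 16.0, 16.6, 17.5, 19.4, 19.5.
n = 24.
r = (41/100)·(24 + 1) = 10.25.
Rank 10 is 10.8 and rank 11 is 11.4.
Interpolate: 10.8 + 0.25·(11.4 − 10.8) = 10.8 + 0.25·0.6 = 10.95.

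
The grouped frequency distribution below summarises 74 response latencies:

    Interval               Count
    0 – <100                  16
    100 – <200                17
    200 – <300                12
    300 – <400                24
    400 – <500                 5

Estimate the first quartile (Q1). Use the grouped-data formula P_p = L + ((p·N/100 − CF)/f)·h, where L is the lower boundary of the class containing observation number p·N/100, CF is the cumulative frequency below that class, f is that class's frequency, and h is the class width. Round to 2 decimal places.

114.71

N = 74; target position k = 25/100 · 74 = 18.5.
Cumulative frequencies: 16, 33, 45, 69, 74.
Observation 18.5 falls in the class 100 – <200.
L = 100, CF = 16, f = 17, h = 100.
P25 = 100 + ((18.5 − 16)/17)·100 = 100 + 14.7059 = 114.706.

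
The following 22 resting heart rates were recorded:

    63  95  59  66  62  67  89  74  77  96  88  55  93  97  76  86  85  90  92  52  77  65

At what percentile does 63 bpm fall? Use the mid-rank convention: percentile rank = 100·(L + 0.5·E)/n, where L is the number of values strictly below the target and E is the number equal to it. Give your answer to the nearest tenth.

20.5

Sorted: 52, 55, 59, 62, 63, 65, 66, 67, 74, 76, 77, 77, 85, 86, 88, 89, 90, 92, 93, 95, 96, 97.
Count below 63: L = 4; count equal: E = 1; n = 22.
Percentile rank = 100·(4 + 0.5·1)/22 = 100·4.5/22 = 20.45.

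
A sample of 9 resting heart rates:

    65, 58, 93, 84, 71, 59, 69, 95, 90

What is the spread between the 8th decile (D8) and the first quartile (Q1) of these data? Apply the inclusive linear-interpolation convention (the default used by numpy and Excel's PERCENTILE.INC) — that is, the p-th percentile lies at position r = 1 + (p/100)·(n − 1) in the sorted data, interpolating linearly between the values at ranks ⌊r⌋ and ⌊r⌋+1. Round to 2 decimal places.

26.20

Sorted: 58, 59, 65, 69, 71, 84, 90, 93, 95.
n = 9.
P25: r = 3 (integer) → 65.
P80: r = 7.4; ranks 7–8 are 90, 93; interpolating gives 91.2.
Difference: 91.2 − 65 = 26.2.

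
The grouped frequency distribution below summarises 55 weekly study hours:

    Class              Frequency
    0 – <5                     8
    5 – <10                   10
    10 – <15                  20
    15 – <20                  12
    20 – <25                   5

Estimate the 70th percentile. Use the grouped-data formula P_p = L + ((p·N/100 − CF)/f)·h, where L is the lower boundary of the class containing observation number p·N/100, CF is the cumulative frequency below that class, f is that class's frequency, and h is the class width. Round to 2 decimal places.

N = 55; target position k = 70/100 · 55 = 38.5.
Cumulative frequencies: 8, 18, 38, 50, 55.
Observation 38.5 falls in the class 15 – <20.
L = 15, CF = 38, f = 12, h = 5.
P70 = 15 + ((38.5 − 38)/12)·5 = 15 + 0.208333 = 15.2083.

15.21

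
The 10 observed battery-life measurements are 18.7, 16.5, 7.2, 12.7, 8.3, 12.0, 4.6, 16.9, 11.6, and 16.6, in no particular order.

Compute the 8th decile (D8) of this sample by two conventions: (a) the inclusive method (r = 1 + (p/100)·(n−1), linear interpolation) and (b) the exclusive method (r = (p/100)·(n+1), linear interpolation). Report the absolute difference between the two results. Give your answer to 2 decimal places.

Sorted: 4.6, 7.2, 8.3, 11.6, 12.0, 12.7, 16.5, 16.6, 16.9, 18.7.
n = 10.
(a) r = 8.2; between ranks 8 (16.6) and 9 (16.9): 16.66.
(b) r = 8.8; between ranks 8 (16.6) and 9 (16.9): 16.84.
|16.66 − 16.84| = 0.18.

0.18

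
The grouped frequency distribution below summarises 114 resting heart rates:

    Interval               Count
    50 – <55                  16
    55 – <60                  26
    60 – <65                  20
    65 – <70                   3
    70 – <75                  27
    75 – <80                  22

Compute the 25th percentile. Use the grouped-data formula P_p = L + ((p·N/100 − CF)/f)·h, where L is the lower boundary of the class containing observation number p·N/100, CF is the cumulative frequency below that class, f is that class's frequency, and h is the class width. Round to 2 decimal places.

57.40

N = 114; target position k = 25/100 · 114 = 28.5.
Cumulative frequencies: 16, 42, 62, 65, 92, 114.
Observation 28.5 falls in the class 55 – <60.
L = 55, CF = 16, f = 26, h = 5.
P25 = 55 + ((28.5 − 16)/26)·5 = 55 + 2.40385 = 57.4038.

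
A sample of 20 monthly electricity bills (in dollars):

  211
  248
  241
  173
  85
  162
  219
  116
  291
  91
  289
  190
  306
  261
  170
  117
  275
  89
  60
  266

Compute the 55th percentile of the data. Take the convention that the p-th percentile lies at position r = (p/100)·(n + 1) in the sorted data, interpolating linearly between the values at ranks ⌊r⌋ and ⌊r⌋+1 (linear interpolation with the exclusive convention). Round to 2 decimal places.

215.40

Sorted: 60, 85, 89, 91, 116, 117, 162, 170, 173, 190, 211, 219, 241, 248, 261, 266, 275, 289, 291, 306.
n = 20.
r = (55/100)·(20 + 1) = 11.55.
Rank 11 is 211 and rank 12 is 219.
Interpolate: 211 + 0.55·(219 − 211) = 211 + 0.55·8 = 215.4.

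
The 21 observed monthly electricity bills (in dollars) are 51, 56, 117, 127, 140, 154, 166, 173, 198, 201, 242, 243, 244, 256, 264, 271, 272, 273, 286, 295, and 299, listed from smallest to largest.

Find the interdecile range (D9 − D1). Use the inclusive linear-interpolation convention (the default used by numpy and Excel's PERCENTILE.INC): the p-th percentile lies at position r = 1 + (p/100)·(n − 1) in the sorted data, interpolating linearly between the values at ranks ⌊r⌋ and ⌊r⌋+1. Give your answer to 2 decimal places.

n = 21.
P10: r = 3 (integer) → 117.
P90: r = 19 (integer) → 286.
Difference: 286 − 117 = 169.

169.00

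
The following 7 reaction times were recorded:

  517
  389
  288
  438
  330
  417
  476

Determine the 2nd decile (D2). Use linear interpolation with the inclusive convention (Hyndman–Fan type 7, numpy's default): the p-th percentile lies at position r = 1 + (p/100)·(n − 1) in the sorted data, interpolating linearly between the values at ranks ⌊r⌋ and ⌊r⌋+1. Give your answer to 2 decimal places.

341.80

Sorted: 288, 330, 389, 417, 438, 476, 517.
n = 7.
r = 1 + (20/100)·(7 − 1) = 1 + 1.2 = 2.2.
Rank 2 is 330 and rank 3 is 389.
Interpolate: 330 + 0.2·(389 − 330) = 330 + 0.2·59 = 341.8.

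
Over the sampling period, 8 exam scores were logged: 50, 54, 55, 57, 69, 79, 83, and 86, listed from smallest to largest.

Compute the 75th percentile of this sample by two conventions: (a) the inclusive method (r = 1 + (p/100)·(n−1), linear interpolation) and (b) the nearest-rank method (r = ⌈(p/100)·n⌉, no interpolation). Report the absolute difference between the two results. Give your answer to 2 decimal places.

1.00

n = 8.
(a) r = 6.25; between ranks 6 (79) and 7 (83): 80.
(b) the nearest-rank method: rank 6 → 79.
|80 − 79| = 1.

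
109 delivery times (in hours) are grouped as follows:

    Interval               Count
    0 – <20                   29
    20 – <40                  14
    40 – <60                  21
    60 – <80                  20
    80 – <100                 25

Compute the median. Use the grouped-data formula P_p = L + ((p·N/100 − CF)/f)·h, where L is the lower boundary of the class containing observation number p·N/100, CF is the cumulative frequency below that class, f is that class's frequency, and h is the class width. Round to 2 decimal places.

50.95

N = 109; target position k = 50/100 · 109 = 54.5.
Cumulative frequencies: 29, 43, 64, 84, 109.
Observation 54.5 falls in the class 40 – <60.
L = 40, CF = 43, f = 21, h = 20.
P50 = 40 + ((54.5 − 43)/21)·20 = 40 + 10.9524 = 50.9524.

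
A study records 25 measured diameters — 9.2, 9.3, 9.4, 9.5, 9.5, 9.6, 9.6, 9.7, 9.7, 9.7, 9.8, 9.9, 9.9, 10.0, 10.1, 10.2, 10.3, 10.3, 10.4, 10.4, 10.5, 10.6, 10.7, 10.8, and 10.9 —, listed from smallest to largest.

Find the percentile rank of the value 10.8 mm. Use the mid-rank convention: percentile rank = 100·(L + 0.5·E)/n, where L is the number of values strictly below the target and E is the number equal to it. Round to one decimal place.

94.0

Count below 10.8: L = 23; count equal: E = 1; n = 25.
Percentile rank = 100·(23 + 0.5·1)/25 = 100·23.5/25 = 94.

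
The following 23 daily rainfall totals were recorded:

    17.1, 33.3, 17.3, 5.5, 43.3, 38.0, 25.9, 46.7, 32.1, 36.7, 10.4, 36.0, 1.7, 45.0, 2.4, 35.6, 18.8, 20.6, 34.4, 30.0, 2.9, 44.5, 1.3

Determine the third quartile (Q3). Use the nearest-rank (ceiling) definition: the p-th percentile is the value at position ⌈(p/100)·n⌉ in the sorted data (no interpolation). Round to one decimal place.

Sorted: 1.3, 1.7, 2.4, 2.9, 5.5, 10.4, 17.1, 17.3, 18.8, 20.6, 25.9, 30.0, 32.1, 33.3, 34.4, 35.6, 36.0, 36.7, 38.0, 43.3, 44.5, 45.0, 46.7.
n = 23.
Position = ⌈75/100 · 23⌉ = ⌈17.25⌉ = 18.
The value at rank 18 is 36.7.

36.7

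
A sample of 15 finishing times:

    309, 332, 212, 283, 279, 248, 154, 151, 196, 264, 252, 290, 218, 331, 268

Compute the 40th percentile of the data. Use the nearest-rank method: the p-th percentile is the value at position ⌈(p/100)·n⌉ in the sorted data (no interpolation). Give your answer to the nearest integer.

248

Sorted: 151, 154, 196, 212, 218, 248, 252, 264, 268, 279, 283, 290, 309, 331, 332.
n = 15.
Position = ⌈40/100 · 15⌉ = ⌈6⌉ = 6.
The value at rank 6 is 248.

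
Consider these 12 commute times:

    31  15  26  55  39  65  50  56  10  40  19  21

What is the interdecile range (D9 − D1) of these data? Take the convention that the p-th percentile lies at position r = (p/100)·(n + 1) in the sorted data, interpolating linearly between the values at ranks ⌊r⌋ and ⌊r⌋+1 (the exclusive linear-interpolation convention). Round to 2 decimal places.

50.80

Sorted: 10, 15, 19, 21, 26, 31, 39, 40, 50, 55, 56, 65.
n = 12.
P10: r = 1.3; ranks 1–2 are 10, 15; interpolating gives 11.5.
P90: r = 11.7; ranks 11–12 are 56, 65; interpolating gives 62.3.
Difference: 62.3 − 11.5 = 50.8.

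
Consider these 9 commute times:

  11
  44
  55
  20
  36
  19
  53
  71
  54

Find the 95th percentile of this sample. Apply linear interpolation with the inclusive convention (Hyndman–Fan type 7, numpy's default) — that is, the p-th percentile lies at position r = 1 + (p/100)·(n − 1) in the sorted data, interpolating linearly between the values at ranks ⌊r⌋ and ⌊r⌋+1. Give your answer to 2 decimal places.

Sorted: 11, 19, 20, 36, 44, 53, 54, 55, 71.
n = 9.
r = 1 + (95/100)·(9 − 1) = 1 + 7.6 = 8.6.
Rank 8 is 55 and rank 9 is 71.
Interpolate: 55 + 0.6·(71 − 55) = 55 + 0.6·16 = 64.6.

64.60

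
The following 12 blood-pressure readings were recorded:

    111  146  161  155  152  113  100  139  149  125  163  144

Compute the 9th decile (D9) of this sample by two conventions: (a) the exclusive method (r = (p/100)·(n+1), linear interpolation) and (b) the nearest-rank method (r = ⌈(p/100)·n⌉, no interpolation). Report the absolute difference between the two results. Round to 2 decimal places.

Sorted: 100, 111, 113, 125, 139, 144, 146, 149, 152, 155, 161, 163.
n = 12.
(a) r = 11.7; between ranks 11 (161) and 12 (163): 162.4.
(b) the nearest-rank method: rank 11 → 161.
|162.4 − 161| = 1.4.

1.40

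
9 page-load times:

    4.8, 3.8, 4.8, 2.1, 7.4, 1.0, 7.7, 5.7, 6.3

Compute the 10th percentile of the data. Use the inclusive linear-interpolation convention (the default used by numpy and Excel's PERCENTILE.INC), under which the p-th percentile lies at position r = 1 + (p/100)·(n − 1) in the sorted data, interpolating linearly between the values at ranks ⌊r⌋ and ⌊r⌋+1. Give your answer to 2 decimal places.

1.88

Sorted: 1.0, 2.1, 3.8, 4.8, 4.8, 5.7, 6.3, 7.4, 7.7.
n = 9.
r = 1 + (10/100)·(9 − 1) = 1 + 0.8 = 1.8.
Rank 1 is 1.0 and rank 2 is 2.1.
Interpolate: 1.0 + 0.8·(2.1 − 1.0) = 1.0 + 0.8·1.1 = 1.88.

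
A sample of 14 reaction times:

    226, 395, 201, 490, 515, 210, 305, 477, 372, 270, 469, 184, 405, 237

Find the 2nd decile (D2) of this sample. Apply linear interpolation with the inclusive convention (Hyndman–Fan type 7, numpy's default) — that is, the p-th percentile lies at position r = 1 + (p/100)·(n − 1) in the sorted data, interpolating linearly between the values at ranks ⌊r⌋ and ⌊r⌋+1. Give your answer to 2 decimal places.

219.60

Sorted: 184, 201, 210, 226, 237, 270, 305, 372, 395, 405, 469, 477, 490, 515.
n = 14.
r = 1 + (20/100)·(14 − 1) = 1 + 2.6 = 3.6.
Rank 3 is 210 and rank 4 is 226.
Interpolate: 210 + 0.6·(226 − 210) = 210 + 0.6·16 = 219.6.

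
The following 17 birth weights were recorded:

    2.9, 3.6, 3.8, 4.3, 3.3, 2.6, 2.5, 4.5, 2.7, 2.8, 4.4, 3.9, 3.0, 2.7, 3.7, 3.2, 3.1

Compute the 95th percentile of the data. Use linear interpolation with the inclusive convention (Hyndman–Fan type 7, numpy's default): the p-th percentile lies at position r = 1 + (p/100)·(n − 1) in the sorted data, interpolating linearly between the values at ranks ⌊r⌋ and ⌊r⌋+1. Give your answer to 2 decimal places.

Sorted: 2.5, 2.6, 2.7, 2.7, 2.8, 2.9, 3.0, 3.1, 3.2, 3.3, 3.6, 3.7, 3.8, 3.9, 4.3, 4.4, 4.5.
n = 17.
r = 1 + (95/100)·(17 − 1) = 1 + 15.2 = 16.2.
Rank 16 is 4.4 and rank 17 is 4.5.
Interpolate: 4.4 + 0.2·(4.5 − 4.4) = 4.4 + 0.2·0.1 = 4.42.

4.42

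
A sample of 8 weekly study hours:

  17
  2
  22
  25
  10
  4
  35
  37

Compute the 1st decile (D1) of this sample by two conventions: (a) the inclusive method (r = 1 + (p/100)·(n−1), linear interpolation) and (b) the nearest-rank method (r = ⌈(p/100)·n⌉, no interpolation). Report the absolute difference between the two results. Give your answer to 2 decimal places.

1.40

Sorted: 2, 4, 10, 17, 22, 25, 35, 37.
n = 8.
(a) r = 1.7; between ranks 1 (2) and 2 (4): 3.4.
(b) the nearest-rank method: rank 1 → 2.
|3.4 − 2| = 1.4.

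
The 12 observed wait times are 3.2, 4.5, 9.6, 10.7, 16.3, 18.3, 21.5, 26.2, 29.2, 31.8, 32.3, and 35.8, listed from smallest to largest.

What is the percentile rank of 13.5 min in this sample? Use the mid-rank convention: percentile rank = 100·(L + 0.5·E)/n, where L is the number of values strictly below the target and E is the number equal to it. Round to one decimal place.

33.3

Count below 13.5: L = 4; count equal: E = 0; n = 12.
Percentile rank = 100·(4 + 0.5·0)/12 = 100·4/12 = 33.33.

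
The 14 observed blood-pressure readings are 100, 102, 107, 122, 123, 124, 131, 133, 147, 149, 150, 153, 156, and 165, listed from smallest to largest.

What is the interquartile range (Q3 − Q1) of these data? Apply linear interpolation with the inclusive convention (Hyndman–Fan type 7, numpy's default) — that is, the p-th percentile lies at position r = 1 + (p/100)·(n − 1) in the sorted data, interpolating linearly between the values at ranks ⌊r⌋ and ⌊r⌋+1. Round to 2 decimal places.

27.50

n = 14.
P25: r = 4.25; ranks 4–5 are 122, 123; interpolating gives 122.25.
P75: r = 10.75; ranks 10–11 are 149, 150; interpolating gives 149.75.
Difference: 149.75 − 122.25 = 27.5.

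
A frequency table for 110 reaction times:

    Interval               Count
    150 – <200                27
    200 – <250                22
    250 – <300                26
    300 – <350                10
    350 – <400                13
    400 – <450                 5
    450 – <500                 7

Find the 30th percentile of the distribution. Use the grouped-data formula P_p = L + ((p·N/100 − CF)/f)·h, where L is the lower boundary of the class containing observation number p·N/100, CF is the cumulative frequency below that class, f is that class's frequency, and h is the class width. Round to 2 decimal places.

213.64

N = 110; target position k = 30/100 · 110 = 33.
Cumulative frequencies: 27, 49, 75, 85, 98, 103, 110.
Observation 33 falls in the class 200 – <250.
L = 200, CF = 27, f = 22, h = 50.
P30 = 200 + ((33 − 27)/22)·50 = 200 + 13.6364 = 213.636.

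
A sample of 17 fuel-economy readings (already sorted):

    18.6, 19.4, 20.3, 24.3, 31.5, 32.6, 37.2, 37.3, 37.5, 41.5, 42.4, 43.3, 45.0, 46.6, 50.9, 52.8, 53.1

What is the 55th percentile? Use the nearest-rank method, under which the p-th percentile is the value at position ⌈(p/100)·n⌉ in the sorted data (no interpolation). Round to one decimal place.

n = 17.
Position = ⌈55/100 · 17⌉ = ⌈9.35⌉ = 10.
The value at rank 10 is 41.5.

41.5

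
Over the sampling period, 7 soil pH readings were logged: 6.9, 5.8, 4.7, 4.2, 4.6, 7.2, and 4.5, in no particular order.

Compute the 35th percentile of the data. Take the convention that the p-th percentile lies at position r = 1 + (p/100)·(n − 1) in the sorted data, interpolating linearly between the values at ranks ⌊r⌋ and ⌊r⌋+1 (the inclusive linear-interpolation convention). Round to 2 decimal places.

Sorted: 4.2, 4.5, 4.6, 4.7, 5.8, 6.9, 7.2.
n = 7.
r = 1 + (35/100)·(7 − 1) = 1 + 2.1 = 3.1.
Rank 3 is 4.6 and rank 4 is 4.7.
Interpolate: 4.6 + 0.1·(4.7 − 4.6) = 4.6 + 0.1·0.1 = 4.61.

4.61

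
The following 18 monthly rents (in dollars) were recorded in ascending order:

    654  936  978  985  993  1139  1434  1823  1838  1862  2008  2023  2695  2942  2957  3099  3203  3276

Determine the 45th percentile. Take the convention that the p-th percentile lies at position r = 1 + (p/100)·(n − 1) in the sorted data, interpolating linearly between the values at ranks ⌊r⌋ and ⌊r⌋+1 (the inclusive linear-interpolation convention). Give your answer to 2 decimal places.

n = 18.
r = 1 + (45/100)·(18 − 1) = 1 + 7.65 = 8.65.
Rank 8 is 1823 and rank 9 is 1838.
Interpolate: 1823 + 0.65·(1838 − 1823) = 1823 + 0.65·15 = 1832.75.

1832.75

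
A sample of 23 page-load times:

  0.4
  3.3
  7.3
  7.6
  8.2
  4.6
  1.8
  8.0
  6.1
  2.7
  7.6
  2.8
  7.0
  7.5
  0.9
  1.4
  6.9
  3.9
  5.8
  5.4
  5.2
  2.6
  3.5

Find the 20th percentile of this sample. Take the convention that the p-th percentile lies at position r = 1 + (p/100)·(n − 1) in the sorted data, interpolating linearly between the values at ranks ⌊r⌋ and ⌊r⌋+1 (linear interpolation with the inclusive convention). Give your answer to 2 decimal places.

2.64

Sorted: 0.4, 0.9, 1.4, 1.8, 2.6, 2.7, 2.8, 3.3, 3.5, 3.9, 4.6, 5.2, 5.4, 5.8, 6.1, 6.9, 7.0, 7.3, 7.5, 7.6, 7.6, 8.0, 8.2.
n = 23.
r = 1 + (20/100)·(23 − 1) = 1 + 4.4 = 5.4.
Rank 5 is 2.6 and rank 6 is 2.7.
Interpolate: 2.6 + 0.4·(2.7 − 2.6) = 2.6 + 0.4·0.1 = 2.64.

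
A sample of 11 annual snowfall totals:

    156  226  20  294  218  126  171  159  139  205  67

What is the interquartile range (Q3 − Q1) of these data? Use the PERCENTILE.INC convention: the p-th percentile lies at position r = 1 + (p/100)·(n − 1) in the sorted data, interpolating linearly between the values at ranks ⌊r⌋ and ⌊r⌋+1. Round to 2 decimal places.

79.00

Sorted: 20, 67, 126, 139, 156, 159, 171, 205, 218, 226, 294.
n = 11.
P25: r = 3.5; ranks 3–4 are 126, 139; interpolating gives 132.5.
P75: r = 8.5; ranks 8–9 are 205, 218; interpolating gives 211.5.
Difference: 211.5 − 132.5 = 79.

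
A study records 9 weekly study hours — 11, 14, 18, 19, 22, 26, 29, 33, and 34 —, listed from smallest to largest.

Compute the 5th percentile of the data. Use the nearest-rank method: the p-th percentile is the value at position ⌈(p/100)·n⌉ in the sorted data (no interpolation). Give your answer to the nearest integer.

11

n = 9.
Position = ⌈5/100 · 9⌉ = ⌈0.45⌉ = 1.
The value at rank 1 is 11.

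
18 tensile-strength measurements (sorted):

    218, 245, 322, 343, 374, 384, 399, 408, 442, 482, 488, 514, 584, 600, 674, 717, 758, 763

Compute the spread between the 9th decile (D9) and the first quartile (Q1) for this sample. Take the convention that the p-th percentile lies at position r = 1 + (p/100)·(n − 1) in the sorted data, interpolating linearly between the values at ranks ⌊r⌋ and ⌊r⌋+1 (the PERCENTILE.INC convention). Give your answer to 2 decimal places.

n = 18.
P25: r = 5.25; ranks 5–6 are 374, 384; interpolating gives 376.5.
P90: r = 16.3; ranks 16–17 are 717, 758; interpolating gives 729.3.
Difference: 729.3 − 376.5 = 352.8.

352.80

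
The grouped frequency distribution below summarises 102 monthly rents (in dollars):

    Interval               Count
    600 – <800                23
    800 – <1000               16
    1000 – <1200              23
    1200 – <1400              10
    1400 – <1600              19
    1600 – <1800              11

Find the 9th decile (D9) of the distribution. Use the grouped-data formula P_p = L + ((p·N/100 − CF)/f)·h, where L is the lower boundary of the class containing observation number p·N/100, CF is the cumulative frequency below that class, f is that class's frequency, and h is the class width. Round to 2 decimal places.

N = 102; target position k = 90/100 · 102 = 91.8.
Cumulative frequencies: 23, 39, 62, 72, 91, 102.
Observation 91.8 falls in the class 1600 – <1800.
L = 1600, CF = 91, f = 11, h = 200.
P90 = 1600 + ((91.8 − 91)/11)·200 = 1600 + 14.5455 = 1614.55.

1614.55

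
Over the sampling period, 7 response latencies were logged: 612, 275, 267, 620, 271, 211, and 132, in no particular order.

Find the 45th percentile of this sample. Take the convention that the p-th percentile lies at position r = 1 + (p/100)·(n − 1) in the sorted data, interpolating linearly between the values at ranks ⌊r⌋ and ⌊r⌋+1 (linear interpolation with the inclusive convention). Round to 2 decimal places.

269.80

Sorted: 132, 211, 267, 271, 275, 612, 620.
n = 7.
r = 1 + (45/100)·(7 − 1) = 1 + 2.7 = 3.7.
Rank 3 is 267 and rank 4 is 271.
Interpolate: 267 + 0.7·(271 − 267) = 267 + 0.7·4 = 269.8.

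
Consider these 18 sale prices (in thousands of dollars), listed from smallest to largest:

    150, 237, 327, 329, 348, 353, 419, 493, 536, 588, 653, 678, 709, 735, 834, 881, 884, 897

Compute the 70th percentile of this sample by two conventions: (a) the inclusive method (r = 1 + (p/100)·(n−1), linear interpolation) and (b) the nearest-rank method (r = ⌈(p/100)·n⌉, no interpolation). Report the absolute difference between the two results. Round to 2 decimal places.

n = 18.
(a) r = 12.9; between ranks 12 (678) and 13 (709): 705.9.
(b) the nearest-rank method: rank 13 → 709.
|705.9 − 709| = 3.1.

3.10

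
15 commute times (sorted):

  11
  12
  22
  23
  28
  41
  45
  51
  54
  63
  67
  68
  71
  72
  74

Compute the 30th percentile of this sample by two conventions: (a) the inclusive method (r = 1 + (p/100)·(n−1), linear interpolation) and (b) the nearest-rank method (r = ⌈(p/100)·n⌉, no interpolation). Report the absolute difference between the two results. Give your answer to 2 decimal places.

n = 15.
(a) r = 5.2; between ranks 5 (28) and 6 (41): 30.6.
(b) the nearest-rank method: rank 5 → 28.
|30.6 − 28| = 2.6.

2.60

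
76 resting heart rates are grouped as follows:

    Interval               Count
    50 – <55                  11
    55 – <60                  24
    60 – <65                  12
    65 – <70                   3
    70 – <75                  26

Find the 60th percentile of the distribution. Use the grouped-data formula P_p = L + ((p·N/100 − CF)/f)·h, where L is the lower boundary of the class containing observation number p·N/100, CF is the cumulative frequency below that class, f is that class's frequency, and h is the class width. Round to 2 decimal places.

64.42

N = 76; target position k = 60/100 · 76 = 45.6.
Cumulative frequencies: 11, 35, 47, 50, 76.
Observation 45.6 falls in the class 60 – <65.
L = 60, CF = 35, f = 12, h = 5.
P60 = 60 + ((45.6 − 35)/12)·5 = 60 + 4.41667 = 64.4167.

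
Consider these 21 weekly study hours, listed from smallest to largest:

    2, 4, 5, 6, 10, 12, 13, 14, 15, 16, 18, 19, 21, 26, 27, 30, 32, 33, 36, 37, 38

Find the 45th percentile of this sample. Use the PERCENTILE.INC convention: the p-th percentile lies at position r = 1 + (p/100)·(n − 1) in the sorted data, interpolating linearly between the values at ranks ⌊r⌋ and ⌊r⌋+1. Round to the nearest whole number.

n = 21.
r = 1 + (45/100)·(21 − 1) = 1 + 9 = 10.
r is an integer, so P45 is the value at rank 10: 16.

16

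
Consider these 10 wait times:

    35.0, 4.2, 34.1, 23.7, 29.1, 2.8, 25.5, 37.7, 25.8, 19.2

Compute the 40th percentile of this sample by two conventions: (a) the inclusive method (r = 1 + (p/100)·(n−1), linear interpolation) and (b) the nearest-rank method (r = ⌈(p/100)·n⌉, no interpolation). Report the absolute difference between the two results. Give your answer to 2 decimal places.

Sorted: 2.8, 4.2, 19.2, 23.7, 25.5, 25.8, 29.1, 34.1, 35.0, 37.7.
n = 10.
(a) r = 4.6; between ranks 4 (23.7) and 5 (25.5): 24.78.
(b) the nearest-rank method: rank 4 → 23.7.
|24.78 − 23.7| = 1.08.

1.08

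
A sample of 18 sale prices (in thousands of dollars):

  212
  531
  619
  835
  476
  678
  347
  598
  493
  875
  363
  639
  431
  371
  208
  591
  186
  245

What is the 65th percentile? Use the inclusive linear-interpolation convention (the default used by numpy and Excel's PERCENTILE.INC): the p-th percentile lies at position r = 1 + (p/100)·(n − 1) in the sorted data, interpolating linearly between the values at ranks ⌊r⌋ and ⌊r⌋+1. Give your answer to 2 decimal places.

Sorted: 186, 208, 212, 245, 347, 363, 371, 431, 476, 493, 531, 591, 598, 619, 639, 678, 835, 875.
n = 18.
r = 1 + (65/100)·(18 − 1) = 1 + 11.05 = 12.05.
Rank 12 is 591 and rank 13 is 598.
Interpolate: 591 + 0.05·(598 − 591) = 591 + 0.05·7 = 591.35.

591.35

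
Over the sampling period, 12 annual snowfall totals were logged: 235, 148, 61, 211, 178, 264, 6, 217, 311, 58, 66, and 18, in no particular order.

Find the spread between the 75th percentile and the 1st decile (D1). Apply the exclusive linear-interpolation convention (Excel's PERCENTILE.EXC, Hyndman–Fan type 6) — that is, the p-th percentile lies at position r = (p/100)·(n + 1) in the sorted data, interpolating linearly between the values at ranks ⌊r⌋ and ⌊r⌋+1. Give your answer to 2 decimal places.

220.90

Sorted: 6, 18, 58, 61, 66, 148, 178, 211, 217, 235, 264, 311.
n = 12.
P10: r = 1.3; ranks 1–2 are 6, 18; interpolating gives 9.6.
P75: r = 9.75; ranks 9–10 are 217, 235; interpolating gives 230.5.
Difference: 230.5 − 9.6 = 220.9.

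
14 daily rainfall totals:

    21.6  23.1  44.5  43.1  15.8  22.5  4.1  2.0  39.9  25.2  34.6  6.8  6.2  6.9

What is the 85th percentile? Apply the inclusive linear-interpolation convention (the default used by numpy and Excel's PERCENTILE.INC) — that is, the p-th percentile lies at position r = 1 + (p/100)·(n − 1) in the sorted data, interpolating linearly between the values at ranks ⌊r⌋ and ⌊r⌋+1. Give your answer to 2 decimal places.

Sorted: 2.0, 4.1, 6.2, 6.8, 6.9, 15.8, 21.6, 22.5, 23.1, 25.2, 34.6, 39.9, 43.1, 44.5.
n = 14.
r = 1 + (85/100)·(14 − 1) = 1 + 11.05 = 12.05.
Rank 12 is 39.9 and rank 13 is 43.1.
Interpolate: 39.9 + 0.05·(43.1 − 39.9) = 39.9 + 0.05·3.2 = 40.06.

40.06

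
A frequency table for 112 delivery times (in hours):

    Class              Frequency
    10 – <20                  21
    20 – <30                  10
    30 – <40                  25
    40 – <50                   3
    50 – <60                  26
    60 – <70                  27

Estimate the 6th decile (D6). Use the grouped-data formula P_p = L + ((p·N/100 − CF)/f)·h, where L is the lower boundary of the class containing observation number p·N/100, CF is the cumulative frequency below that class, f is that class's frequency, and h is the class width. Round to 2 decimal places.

N = 112; target position k = 60/100 · 112 = 67.2.
Cumulative frequencies: 21, 31, 56, 59, 85, 112.
Observation 67.2 falls in the class 50 – <60.
L = 50, CF = 59, f = 26, h = 10.
P60 = 50 + ((67.2 − 59)/26)·10 = 50 + 3.15385 = 53.1538.

53.15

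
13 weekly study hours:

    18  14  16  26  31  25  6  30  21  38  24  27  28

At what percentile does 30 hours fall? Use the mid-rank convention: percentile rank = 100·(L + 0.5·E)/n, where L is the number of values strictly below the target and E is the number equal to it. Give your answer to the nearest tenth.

Sorted: 6, 14, 16, 18, 21, 24, 25, 26, 27, 28, 30, 31, 38.
Count below 30: L = 10; count equal: E = 1; n = 13.
Percentile rank = 100·(10 + 0.5·1)/13 = 100·10.5/13 = 80.77.

80.8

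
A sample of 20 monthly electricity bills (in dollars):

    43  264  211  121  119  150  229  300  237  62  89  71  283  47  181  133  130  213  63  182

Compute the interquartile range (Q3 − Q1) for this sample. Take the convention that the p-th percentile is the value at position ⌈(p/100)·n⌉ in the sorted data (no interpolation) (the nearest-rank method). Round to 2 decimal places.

Sorted: 43, 47, 62, 63, 71, 89, 119, 121, 130, 133, 150, 181, 182, 211, 213, 229, 237, 264, 283, 300.
n = 20.
P25: rank ⌈25/100·20⌉ = 5 → 71.
P75: rank ⌈75/100·20⌉ = 15 → 213.
Difference: 213 − 71 = 142.

142.00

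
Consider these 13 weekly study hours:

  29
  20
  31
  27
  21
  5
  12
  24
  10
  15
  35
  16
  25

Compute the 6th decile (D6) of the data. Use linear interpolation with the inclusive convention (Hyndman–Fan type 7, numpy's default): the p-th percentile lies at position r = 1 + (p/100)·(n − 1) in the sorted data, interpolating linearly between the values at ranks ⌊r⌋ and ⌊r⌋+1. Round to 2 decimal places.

24.20

Sorted: 5, 10, 12, 15, 16, 20, 21, 24, 25, 27, 29, 31, 35.
n = 13.
r = 1 + (60/100)·(13 − 1) = 1 + 7.2 = 8.2.
Rank 8 is 24 and rank 9 is 25.
Interpolate: 24 + 0.2·(25 − 24) = 24 + 0.2·1 = 24.2.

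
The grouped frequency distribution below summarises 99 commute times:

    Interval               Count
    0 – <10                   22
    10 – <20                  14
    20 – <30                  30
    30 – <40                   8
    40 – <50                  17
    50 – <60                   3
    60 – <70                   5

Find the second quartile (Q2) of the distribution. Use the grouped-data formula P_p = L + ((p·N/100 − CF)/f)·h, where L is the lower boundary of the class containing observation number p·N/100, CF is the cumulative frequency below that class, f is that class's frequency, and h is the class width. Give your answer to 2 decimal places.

N = 99; target position k = 50/100 · 99 = 49.5.
Cumulative frequencies: 22, 36, 66, 74, 91, 94, 99.
Observation 49.5 falls in the class 20 – <30.
L = 20, CF = 36, f = 30, h = 10.
P50 = 20 + ((49.5 − 36)/30)·10 = 20 + 4.5 = 24.5.

24.50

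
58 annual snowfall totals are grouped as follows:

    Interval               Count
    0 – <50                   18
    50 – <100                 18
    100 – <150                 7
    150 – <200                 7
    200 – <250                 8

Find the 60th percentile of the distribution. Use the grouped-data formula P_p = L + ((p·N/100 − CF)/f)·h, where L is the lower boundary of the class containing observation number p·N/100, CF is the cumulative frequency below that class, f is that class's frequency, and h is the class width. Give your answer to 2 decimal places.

96.67

N = 58; target position k = 60/100 · 58 = 34.8.
Cumulative frequencies: 18, 36, 43, 50, 58.
Observation 34.8 falls in the class 50 – <100.
L = 50, CF = 18, f = 18, h = 50.
P60 = 50 + ((34.8 − 18)/18)·50 = 50 + 46.6667 = 96.6667.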